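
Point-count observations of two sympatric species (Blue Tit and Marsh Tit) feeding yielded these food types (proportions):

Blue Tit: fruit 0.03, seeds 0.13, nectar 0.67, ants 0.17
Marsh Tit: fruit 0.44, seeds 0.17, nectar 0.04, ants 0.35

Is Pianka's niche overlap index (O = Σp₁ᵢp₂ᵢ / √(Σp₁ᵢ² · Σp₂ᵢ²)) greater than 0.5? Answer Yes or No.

Σ p₁ᵢp₂ᵢ = 0.0132 + 0.0221 + 0.0268 + 0.0595 = 0.1216
Σp_1ᵢ² = 0.03² + 0.13² + 0.67² + 0.17² = 0.0009 + 0.0169 + 0.4489 + 0.0289 = 0.4956
Σp_2ᵢ² = 0.44² + 0.17² + 0.04² + 0.35² = 0.1936 + 0.0289 + 0.0016 + 0.1225 = 0.3466
O = 0.1216 / √(0.4956 × 0.3466) = 0.1216 / 0.41446 = 0.2934
O = 0.2934 < 0.5 → No.

No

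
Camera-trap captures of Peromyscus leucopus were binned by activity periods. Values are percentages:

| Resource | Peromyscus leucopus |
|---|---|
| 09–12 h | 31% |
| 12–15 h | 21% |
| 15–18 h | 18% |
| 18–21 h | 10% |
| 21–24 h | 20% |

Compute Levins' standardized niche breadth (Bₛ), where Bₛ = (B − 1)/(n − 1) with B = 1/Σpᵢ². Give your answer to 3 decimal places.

0.873

Convert percentages to proportions (divide by 100).
Σpᵢ² = 0.31² + 0.21² + 0.18² + 0.10² + 0.20² = 0.0961 + 0.0441 + 0.0324 + 0.0100 + 0.0400 = 0.2226
B = 1 / 0.2226 = 4.49236
Bₛ = (B − 1)/(n − 1) = (4.49236 − 1)/(5 − 1) = 3.49236/4 = 0.87309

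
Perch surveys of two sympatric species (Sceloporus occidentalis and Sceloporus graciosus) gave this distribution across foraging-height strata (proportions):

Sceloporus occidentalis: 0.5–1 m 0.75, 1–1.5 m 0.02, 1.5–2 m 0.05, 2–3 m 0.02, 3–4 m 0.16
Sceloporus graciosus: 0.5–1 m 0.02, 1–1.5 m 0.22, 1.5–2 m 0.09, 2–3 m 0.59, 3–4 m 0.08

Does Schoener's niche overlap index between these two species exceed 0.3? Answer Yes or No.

No

Σ|p₁ᵢ − p₂ᵢ| = 0.73 + 0.20 + 0.04 + 0.57 + 0.08 = 1.62
D = 1 − ½ × 1.62 = 1 − 0.810 = 0.1900
D = 0.1900 < 0.3 → No.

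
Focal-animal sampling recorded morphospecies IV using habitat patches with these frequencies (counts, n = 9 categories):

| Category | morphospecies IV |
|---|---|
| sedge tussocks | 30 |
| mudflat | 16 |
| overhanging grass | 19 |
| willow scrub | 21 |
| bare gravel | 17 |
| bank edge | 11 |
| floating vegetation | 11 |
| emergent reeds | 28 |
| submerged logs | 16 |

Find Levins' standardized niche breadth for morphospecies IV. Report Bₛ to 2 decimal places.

0.89

Proportions for morphospecies IV (n=169): 30/169=0.1775, 16/169=0.0947, 19/169=0.1124, 21/169=0.1243, 17/169=0.1006, 11/169=0.0651, 11/169=0.0651, 28/169=0.1657, 16/169=0.0947
Σpᵢ² = 0.1775² + 0.0947² + 0.1124² + 0.1243² + 0.1006² + 0.0651² + 0.0651² + 0.1657² + 0.0947² = 0.031506 + 0.008968 + 0.012634 + 0.015450 + 0.010120 + 0.004238 + 0.004238 + 0.027456 + 0.008968 = 0.123578
B = 1 / 0.123578 = 8.0921
Bₛ = (B − 1)/(n − 1) = (8.0921 − 1)/(9 − 1) = 7.0921/8 = 0.8865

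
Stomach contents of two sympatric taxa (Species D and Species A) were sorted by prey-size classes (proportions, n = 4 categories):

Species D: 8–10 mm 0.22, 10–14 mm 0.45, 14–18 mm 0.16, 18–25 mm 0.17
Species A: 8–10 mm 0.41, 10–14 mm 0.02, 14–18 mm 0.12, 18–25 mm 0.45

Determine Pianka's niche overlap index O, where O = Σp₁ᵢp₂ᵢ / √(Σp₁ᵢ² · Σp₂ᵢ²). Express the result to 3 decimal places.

Σ p₁ᵢp₂ᵢ = 0.0902 + 0.0090 + 0.0192 + 0.0765 = 0.1949
Σp_1ᵢ² = 0.22² + 0.45² + 0.16² + 0.17² = 0.0484 + 0.2025 + 0.0256 + 0.0289 = 0.3054
Σp_2ᵢ² = 0.41² + 0.02² + 0.12² + 0.45² = 0.1681 + 0.0004 + 0.0144 + 0.2025 = 0.3854
O = 0.1949 / √(0.3054 × 0.3854) = 0.1949 / 0.343076 = 0.56810

0.568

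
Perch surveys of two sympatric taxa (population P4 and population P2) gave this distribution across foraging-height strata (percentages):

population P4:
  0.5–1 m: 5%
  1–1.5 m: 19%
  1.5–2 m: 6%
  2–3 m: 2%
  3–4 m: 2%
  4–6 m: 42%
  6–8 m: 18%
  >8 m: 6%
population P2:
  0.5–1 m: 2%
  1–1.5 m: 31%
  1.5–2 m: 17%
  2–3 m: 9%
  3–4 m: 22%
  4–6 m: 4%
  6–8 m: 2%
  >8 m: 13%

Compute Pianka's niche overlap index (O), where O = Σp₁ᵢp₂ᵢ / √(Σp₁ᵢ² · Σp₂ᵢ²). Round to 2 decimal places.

0.46

Convert percentages to proportions (divide by 100).
Σ p₁ᵢp₂ᵢ = 0.0010 + 0.0589 + 0.0102 + 0.0018 + 0.0044 + 0.0168 + 0.0036 + 0.0078 = 0.1045
Σp_1ᵢ² = 0.05² + 0.19² + 0.06² + 0.02² + 0.02² + 0.42² + 0.18² + 0.06² = 0.0025 + 0.0361 + 0.0036 + 0.0004 + 0.0004 + 0.1764 + 0.0324 + 0.0036 = 0.2554
Σp_2ᵢ² = 0.02² + 0.31² + 0.17² + 0.09² + 0.22² + 0.04² + 0.02² + 0.13² = 0.0004 + 0.0961 + 0.0289 + 0.0081 + 0.0484 + 0.0016 + 0.0004 + 0.0169 = 0.2008
O = 0.1045 / √(0.2554 × 0.2008) = 0.1045 / 0.22646 = 0.4615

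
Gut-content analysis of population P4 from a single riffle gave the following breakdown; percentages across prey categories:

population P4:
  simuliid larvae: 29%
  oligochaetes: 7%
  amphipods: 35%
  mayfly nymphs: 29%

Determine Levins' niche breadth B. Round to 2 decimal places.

Convert percentages to proportions (divide by 100).
Σpᵢ² = 0.29² + 0.07² + 0.35² + 0.29² = 0.0841 + 0.0049 + 0.1225 + 0.0841 = 0.2956
B = 1 / 0.2956 = 3.3829

3.38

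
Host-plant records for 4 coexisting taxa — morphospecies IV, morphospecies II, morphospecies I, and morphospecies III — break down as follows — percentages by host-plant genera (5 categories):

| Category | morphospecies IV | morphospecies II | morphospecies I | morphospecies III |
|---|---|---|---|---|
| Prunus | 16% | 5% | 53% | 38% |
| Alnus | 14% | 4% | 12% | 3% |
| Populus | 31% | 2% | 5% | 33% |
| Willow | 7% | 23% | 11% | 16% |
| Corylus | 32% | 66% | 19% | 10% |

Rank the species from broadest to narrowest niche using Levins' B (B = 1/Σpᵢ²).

Convert percentages to proportions (divide by 100).
Σp_IVᵢ² = 0.16² + 0.14² + 0.31² + 0.07² + 0.32² = 0.0256 + 0.0196 + 0.0961 + 0.0049 + 0.1024 = 0.2486
B_IV = 1 / 0.2486 = 4.0225
Σp_IIᵢ² = 0.05² + 0.04² + 0.02² + 0.23² + 0.66² = 0.0025 + 0.0016 + 0.0004 + 0.0529 + 0.4356 = 0.4930
B_II = 1 / 0.4930 = 2.0284
Σp_Iᵢ² = 0.53² + 0.12² + 0.05² + 0.11² + 0.19² = 0.2809 + 0.0144 + 0.0025 + 0.0121 + 0.0361 = 0.3460
B_I = 1 / 0.3460 = 2.8902
Σp_IIIᵢ² = 0.38² + 0.03² + 0.33² + 0.16² + 0.10² = 0.1444 + 0.0009 + 0.1089 + 0.0256 + 0.0100 = 0.2898
B_III = 1 / 0.2898 = 3.4507
Ranking by B (broadest → narrowest): morphospecies IV (4.02) > morphospecies III (3.45) > morphospecies I (2.89) > morphospecies II (2.03)

morphospecies IV > morphospecies III > morphospecies I > morphospecies II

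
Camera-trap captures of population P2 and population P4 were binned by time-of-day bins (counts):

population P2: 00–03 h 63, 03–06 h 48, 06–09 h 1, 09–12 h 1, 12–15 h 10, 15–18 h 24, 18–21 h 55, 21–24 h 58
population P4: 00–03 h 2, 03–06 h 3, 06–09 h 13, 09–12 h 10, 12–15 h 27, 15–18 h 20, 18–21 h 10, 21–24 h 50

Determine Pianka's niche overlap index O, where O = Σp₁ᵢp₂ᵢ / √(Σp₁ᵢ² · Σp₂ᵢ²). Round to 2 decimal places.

0.61

Proportions for population P2 (n=260): 63/260=0.2423, 48/260=0.1846, 1/260=0.0038, 1/260=0.0038, 10/260=0.0385, 24/260=0.0923, 55/260=0.2115, 58/260=0.2231
Proportions for population P4 (n=135): 2/135=0.0148, 3/135=0.0222, 13/135=0.0963, 10/135=0.0741, 27/135=0.2000, 20/135=0.1481, 10/135=0.0741, 50/135=0.3704
Σ p₁ᵢp₂ᵢ = 0.003586 + 0.004098 + 0.000366 + 0.000282 + 0.007700 + 0.013670 + 0.015672 + 0.082636 = 0.128010
Σp_1ᵢ² = 0.2423² + 0.1846² + 0.0038² + 0.0038² + 0.0385² + 0.0923² + 0.2115² + 0.2231² = 0.058709 + 0.034077 + 0.000014 + 0.000014 + 0.001482 + 0.008519 + 0.044732 + 0.049774 = 0.197321
Σp_2ᵢ² = 0.0148² + 0.0222² + 0.0963² + 0.0741² + 0.2000² + 0.1481² + 0.0741² + 0.3704² = 0.000219 + 0.000493 + 0.009274 + 0.005491 + 0.040000 + 0.021934 + 0.005491 + 0.137196 = 0.220098
O = 0.128010 / √(0.197321 × 0.220098) = 0.128010 / 0.2083986 = 0.6143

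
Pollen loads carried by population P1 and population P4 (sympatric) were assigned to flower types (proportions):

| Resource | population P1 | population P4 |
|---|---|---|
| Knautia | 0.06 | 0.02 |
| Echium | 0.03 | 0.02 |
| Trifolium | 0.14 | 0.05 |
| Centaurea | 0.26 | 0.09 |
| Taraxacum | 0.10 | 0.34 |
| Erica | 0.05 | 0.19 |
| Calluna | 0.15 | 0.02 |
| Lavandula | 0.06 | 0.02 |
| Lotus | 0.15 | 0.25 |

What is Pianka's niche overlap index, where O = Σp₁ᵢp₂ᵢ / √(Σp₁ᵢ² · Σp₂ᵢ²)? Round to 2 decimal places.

0.63

Σ p₁ᵢp₂ᵢ = 0.0012 + 0.0006 + 0.0070 + 0.0234 + 0.0340 + 0.0095 + 0.0030 + 0.0012 + 0.0375 = 0.1174
Σp_1ᵢ² = 0.06² + 0.03² + 0.14² + 0.26² + 0.10² + 0.05² + 0.15² + 0.06² + 0.15² = 0.0036 + 0.0009 + 0.0196 + 0.0676 + 0.0100 + 0.0025 + 0.0225 + 0.0036 + 0.0225 = 0.1528
Σp_2ᵢ² = 0.02² + 0.02² + 0.05² + 0.09² + 0.34² + 0.19² + 0.02² + 0.02² + 0.25² = 0.0004 + 0.0004 + 0.0025 + 0.0081 + 0.1156 + 0.0361 + 0.0004 + 0.0004 + 0.0625 = 0.2264
O = 0.1174 / √(0.1528 × 0.2264) = 0.1174 / 0.18599 = 0.6312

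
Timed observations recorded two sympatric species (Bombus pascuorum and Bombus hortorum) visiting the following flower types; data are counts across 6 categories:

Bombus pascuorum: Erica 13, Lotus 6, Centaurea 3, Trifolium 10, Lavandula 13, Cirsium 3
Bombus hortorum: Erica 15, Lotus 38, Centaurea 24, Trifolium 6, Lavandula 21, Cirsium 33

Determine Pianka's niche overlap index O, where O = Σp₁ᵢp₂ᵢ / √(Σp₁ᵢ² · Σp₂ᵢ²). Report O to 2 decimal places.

Proportions for Bombus pascuorum (n=48): 13/48=0.2708, 6/48=0.1250, 3/48=0.0625, 10/48=0.2083, 13/48=0.2708, 3/48=0.0625
Proportions for Bombus hortorum (n=137): 15/137=0.1095, 38/137=0.2774, 24/137=0.1752, 6/137=0.0438, 21/137=0.1533, 33/137=0.2409
Σ p₁ᵢp₂ᵢ = 0.029653 + 0.034675 + 0.010950 + 0.009124 + 0.041514 + 0.015056 = 0.140972
Σp_1ᵢ² = 0.2708² + 0.1250² + 0.0625² + 0.2083² + 0.2708² + 0.0625² = 0.073333 + 0.015625 + 0.003906 + 0.043389 + 0.073333 + 0.003906 = 0.213492
Σp_2ᵢ² = 0.1095² + 0.2774² + 0.1752² + 0.0438² + 0.1533² + 0.2409² = 0.011990 + 0.076951 + 0.030695 + 0.001918 + 0.023501 + 0.058033 = 0.203088
O = 0.140972 / √(0.213492 × 0.203088) = 0.140972 / 0.2082250 = 0.6770

0.68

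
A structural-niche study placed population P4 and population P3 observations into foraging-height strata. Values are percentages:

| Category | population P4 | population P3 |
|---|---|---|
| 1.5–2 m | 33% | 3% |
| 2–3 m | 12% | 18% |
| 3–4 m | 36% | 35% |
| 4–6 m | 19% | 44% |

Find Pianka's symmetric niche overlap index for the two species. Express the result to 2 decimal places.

Convert percentages to proportions (divide by 100).
Σ p₁ᵢp₂ᵢ = 0.0099 + 0.0216 + 0.1260 + 0.0836 = 0.2411
Σp_1ᵢ² = 0.33² + 0.12² + 0.36² + 0.19² = 0.1089 + 0.0144 + 0.1296 + 0.0361 = 0.2890
Σp_2ᵢ² = 0.03² + 0.18² + 0.35² + 0.44² = 0.0009 + 0.0324 + 0.1225 + 0.1936 = 0.3494
O = 0.2411 / √(0.2890 × 0.3494) = 0.2411 / 0.31777 = 0.7587

0.76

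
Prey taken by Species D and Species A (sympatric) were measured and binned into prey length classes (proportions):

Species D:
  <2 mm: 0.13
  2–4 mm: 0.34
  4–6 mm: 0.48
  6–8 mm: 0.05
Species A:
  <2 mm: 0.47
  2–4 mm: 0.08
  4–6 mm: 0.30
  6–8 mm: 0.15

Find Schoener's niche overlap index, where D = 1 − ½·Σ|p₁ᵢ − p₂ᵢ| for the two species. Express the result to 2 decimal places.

Σ|p₁ᵢ − p₂ᵢ| = 0.34 + 0.26 + 0.18 + 0.10 = 0.88
D = 1 − ½ × 0.88 = 1 − 0.440 = 0.5600

0.56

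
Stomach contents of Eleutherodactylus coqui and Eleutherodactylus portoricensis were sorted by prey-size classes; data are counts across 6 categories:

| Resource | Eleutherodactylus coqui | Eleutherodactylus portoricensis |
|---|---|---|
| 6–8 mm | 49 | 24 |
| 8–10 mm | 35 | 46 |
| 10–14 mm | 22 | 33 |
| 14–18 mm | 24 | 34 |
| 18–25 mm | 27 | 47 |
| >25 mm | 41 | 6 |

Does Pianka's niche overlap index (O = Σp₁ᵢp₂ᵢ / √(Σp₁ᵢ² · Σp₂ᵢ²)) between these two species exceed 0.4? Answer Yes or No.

Proportions for Eleutherodactylus coqui (n=198): 49/198=0.2475, 35/198=0.1768, 22/198=0.1111, 24/198=0.1212, 27/198=0.1364, 41/198=0.2071
Proportions for Eleutherodactylus portoricensis (n=190): 24/190=0.1263, 46/190=0.2421, 33/190=0.1737, 34/190=0.1789, 47/190=0.2474, 6/190=0.0316
Σ p₁ᵢp₂ᵢ = 0.031259 + 0.042803 + 0.019298 + 0.021683 + 0.033745 + 0.006544 = 0.155332
Σp_1ᵢ² = 0.2475² + 0.1768² + 0.1111² + 0.1212² + 0.1364² + 0.2071² = 0.061256 + 0.031258 + 0.012343 + 0.014689 + 0.018605 + 0.042890 = 0.181041
Σp_2ᵢ² = 0.1263² + 0.2421² + 0.1737² + 0.1789² + 0.2474² + 0.0316² = 0.015952 + 0.058612 + 0.030172 + 0.032005 + 0.061207 + 0.000999 = 0.198947
O = 0.155332 / √(0.181041 × 0.198947) = 0.155332 / 0.1897829 = 0.8185
O = 0.8185 > 0.4 → Yes.

Yes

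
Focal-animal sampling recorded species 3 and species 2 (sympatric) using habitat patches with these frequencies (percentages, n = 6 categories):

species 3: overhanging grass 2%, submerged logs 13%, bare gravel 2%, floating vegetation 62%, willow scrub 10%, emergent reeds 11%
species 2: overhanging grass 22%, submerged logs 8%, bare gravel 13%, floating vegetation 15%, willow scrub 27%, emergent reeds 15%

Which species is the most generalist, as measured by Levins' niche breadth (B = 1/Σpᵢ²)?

species 2

Convert percentages to proportions (divide by 100).
Σp_3ᵢ² = 0.02² + 0.13² + 0.02² + 0.62² + 0.10² + 0.11² = 0.0004 + 0.0169 + 0.0004 + 0.3844 + 0.0100 + 0.0121 = 0.4242
B_3 = 1 / 0.4242 = 2.3574
Σp_2ᵢ² = 0.22² + 0.08² + 0.13² + 0.15² + 0.27² + 0.15² = 0.0484 + 0.0064 + 0.0169 + 0.0225 + 0.0729 + 0.0225 = 0.1896
B_2 = 1 / 0.1896 = 5.2743
Highest B → broadest niche (most generalist): species 2 (B = 5.27).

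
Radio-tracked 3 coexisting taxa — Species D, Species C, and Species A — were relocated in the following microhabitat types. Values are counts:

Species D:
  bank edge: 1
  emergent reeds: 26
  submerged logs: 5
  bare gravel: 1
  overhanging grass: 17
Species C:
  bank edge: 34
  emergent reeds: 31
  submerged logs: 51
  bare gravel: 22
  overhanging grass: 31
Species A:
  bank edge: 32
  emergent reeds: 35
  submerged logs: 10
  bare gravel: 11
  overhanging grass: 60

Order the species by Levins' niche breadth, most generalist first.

Proportions for Species D (n=50): 1/50=0.0200, 26/50=0.5200, 5/50=0.1000, 1/50=0.0200, 17/50=0.3400
Proportions for Species C (n=169): 34/169=0.2012, 31/169=0.1834, 51/169=0.3018, 22/169=0.1302, 31/169=0.1834
Proportions for Species A (n=148): 32/148=0.2162, 35/148=0.2365, 10/148=0.0676, 11/148=0.0743, 60/148=0.4054
Σp_Dᵢ² = 0.0200² + 0.5200² + 0.1000² + 0.0200² + 0.3400² = 0.000400 + 0.270400 + 0.010000 + 0.000400 + 0.115600 = 0.396800
B_D = 1 / 0.396800 = 2.5202
Σp_Cᵢ² = 0.2012² + 0.1834² + 0.3018² + 0.1302² + 0.1834² = 0.040481 + 0.033636 + 0.091083 + 0.016952 + 0.033636 = 0.215788
B_C = 1 / 0.215788 = 4.6342
Σp_Aᵢ² = 0.2162² + 0.2365² + 0.0676² + 0.0743² + 0.4054² = 0.046742 + 0.055932 + 0.004570 + 0.005520 + 0.164349 = 0.277113
B_A = 1 / 0.277113 = 3.6086
Ranking by B (broadest → narrowest): Species C (4.63) > Species A (3.61) > Species D (2.52)

Species C > Species A > Species D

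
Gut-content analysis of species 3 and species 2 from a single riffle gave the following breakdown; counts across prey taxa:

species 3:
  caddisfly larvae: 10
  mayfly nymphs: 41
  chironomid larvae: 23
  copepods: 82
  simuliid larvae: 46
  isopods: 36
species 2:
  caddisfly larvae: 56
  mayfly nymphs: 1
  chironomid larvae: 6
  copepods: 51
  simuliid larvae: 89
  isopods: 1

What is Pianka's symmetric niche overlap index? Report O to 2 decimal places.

0.69

Proportions for species 3 (n=238): 10/238=0.0420, 41/238=0.1723, 23/238=0.0966, 82/238=0.3445, 46/238=0.1933, 36/238=0.1513
Proportions for species 2 (n=204): 56/204=0.2745, 1/204=0.0049, 6/204=0.0294, 51/204=0.2500, 89/204=0.4363, 1/204=0.0049
Σ p₁ᵢp₂ᵢ = 0.011529 + 0.000844 + 0.002840 + 0.086125 + 0.084337 + 0.000741 = 0.186416
Σp_1ᵢ² = 0.0420² + 0.1723² + 0.0966² + 0.3445² + 0.1933² + 0.1513² = 0.001764 + 0.029687 + 0.009332 + 0.118680 + 0.037365 + 0.022892 = 0.219720
Σp_2ᵢ² = 0.2745² + 0.0049² + 0.0294² + 0.2500² + 0.4363² + 0.0049² = 0.075350 + 0.000024 + 0.000864 + 0.062500 + 0.190358 + 0.000024 = 0.329120
O = 0.186416 / √(0.219720 × 0.329120) = 0.186416 / 0.2689131 = 0.6932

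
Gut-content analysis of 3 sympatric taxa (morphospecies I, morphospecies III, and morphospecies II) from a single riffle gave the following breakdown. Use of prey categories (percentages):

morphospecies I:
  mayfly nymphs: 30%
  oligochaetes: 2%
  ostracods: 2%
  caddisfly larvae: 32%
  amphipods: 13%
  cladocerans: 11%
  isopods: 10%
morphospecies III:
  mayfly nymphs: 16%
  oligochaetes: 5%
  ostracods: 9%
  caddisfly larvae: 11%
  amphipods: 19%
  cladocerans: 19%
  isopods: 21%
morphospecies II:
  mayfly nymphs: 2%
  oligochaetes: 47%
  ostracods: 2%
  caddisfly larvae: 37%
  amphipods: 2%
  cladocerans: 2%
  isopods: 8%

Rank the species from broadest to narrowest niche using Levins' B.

Convert percentages to proportions (divide by 100).
Σp_Iᵢ² = 0.30² + 0.02² + 0.02² + 0.32² + 0.13² + 0.11² + 0.10² = 0.0900 + 0.0004 + 0.0004 + 0.1024 + 0.0169 + 0.0121 + 0.0100 = 0.2322
B_I = 1 / 0.2322 = 4.3066
Σp_IIIᵢ² = 0.16² + 0.05² + 0.09² + 0.11² + 0.19² + 0.19² + 0.21² = 0.0256 + 0.0025 + 0.0081 + 0.0121 + 0.0361 + 0.0361 + 0.0441 = 0.1646
B_III = 1 / 0.1646 = 6.0753
Σp_IIᵢ² = 0.02² + 0.47² + 0.02² + 0.37² + 0.02² + 0.02² + 0.08² = 0.0004 + 0.2209 + 0.0004 + 0.1369 + 0.0004 + 0.0004 + 0.0064 = 0.3658
B_II = 1 / 0.3658 = 2.7337
Ranking by B (broadest → narrowest): morphospecies III (6.08) > morphospecies I (4.31) > morphospecies II (2.73)

morphospecies III > morphospecies I > morphospecies II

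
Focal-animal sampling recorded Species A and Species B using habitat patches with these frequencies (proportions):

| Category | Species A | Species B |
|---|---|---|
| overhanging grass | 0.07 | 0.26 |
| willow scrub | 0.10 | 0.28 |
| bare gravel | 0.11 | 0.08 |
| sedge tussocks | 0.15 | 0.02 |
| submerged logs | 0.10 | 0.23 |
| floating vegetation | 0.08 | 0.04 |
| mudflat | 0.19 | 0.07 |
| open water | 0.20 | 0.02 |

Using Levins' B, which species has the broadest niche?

Σp_Aᵢ² = 0.07² + 0.10² + 0.11² + 0.15² + 0.10² + 0.08² + 0.19² + 0.20² = 0.0049 + 0.0100 + 0.0121 + 0.0225 + 0.0100 + 0.0064 + 0.0361 + 0.0400 = 0.1420
B_A = 1 / 0.1420 = 7.0423
Σp_Bᵢ² = 0.26² + 0.28² + 0.08² + 0.02² + 0.23² + 0.04² + 0.07² + 0.02² = 0.0676 + 0.0784 + 0.0064 + 0.0004 + 0.0529 + 0.0016 + 0.0049 + 0.0004 = 0.2126
B_B = 1 / 0.2126 = 4.7037
Highest B → broadest niche (most generalist): Species A (B = 7.04).

Species A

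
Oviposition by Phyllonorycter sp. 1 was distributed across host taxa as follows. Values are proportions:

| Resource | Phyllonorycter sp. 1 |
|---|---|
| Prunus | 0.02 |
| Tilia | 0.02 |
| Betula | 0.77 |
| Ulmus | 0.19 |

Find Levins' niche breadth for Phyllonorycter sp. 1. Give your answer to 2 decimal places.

1.59

Σpᵢ² = 0.02² + 0.02² + 0.77² + 0.19² = 0.0004 + 0.0004 + 0.5929 + 0.0361 = 0.6298
B = 1 / 0.6298 = 1.5878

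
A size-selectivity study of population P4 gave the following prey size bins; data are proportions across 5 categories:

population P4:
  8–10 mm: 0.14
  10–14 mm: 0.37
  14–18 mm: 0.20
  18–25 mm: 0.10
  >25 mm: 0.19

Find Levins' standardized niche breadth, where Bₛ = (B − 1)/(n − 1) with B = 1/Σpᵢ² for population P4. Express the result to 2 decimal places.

0.78

Σpᵢ² = 0.14² + 0.37² + 0.20² + 0.10² + 0.19² = 0.0196 + 0.1369 + 0.0400 + 0.0100 + 0.0361 = 0.2426
B = 1 / 0.2426 = 4.1220
Bₛ = (B − 1)/(n − 1) = (4.1220 − 1)/(5 − 1) = 3.1220/4 = 0.7805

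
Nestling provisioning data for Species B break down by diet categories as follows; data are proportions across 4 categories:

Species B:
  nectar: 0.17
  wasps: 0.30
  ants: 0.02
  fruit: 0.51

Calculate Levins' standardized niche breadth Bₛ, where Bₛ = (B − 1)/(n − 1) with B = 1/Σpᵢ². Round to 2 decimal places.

Σpᵢ² = 0.17² + 0.30² + 0.02² + 0.51² = 0.0289 + 0.0900 + 0.0004 + 0.2601 = 0.3794
B = 1 / 0.3794 = 2.6357
Bₛ = (B − 1)/(n − 1) = (2.6357 − 1)/(4 − 1) = 1.6357/3 = 0.5452

0.55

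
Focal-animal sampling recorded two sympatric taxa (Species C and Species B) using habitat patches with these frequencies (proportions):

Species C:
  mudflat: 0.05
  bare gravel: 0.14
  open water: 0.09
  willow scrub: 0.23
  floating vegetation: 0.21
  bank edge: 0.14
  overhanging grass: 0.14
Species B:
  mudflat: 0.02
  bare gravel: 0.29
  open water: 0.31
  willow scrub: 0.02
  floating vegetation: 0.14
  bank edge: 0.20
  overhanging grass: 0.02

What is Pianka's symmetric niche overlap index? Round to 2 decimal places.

0.67

Σ p₁ᵢp₂ᵢ = 0.0010 + 0.0406 + 0.0279 + 0.0046 + 0.0294 + 0.0280 + 0.0028 = 0.1343
Σp_1ᵢ² = 0.05² + 0.14² + 0.09² + 0.23² + 0.21² + 0.14² + 0.14² = 0.0025 + 0.0196 + 0.0081 + 0.0529 + 0.0441 + 0.0196 + 0.0196 = 0.1664
Σp_2ᵢ² = 0.02² + 0.29² + 0.31² + 0.02² + 0.14² + 0.20² + 0.02² = 0.0004 + 0.0841 + 0.0961 + 0.0004 + 0.0196 + 0.0400 + 0.0004 = 0.2410
O = 0.1343 / √(0.1664 × 0.2410) = 0.1343 / 0.20026 = 0.6706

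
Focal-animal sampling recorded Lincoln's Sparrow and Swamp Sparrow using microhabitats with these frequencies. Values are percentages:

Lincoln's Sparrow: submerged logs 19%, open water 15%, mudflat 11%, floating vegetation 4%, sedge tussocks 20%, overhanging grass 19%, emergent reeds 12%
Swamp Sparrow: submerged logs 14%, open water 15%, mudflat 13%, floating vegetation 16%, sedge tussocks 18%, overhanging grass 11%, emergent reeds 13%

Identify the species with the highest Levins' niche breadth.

Convert percentages to proportions (divide by 100).
Σp_Lincᵢ² = 0.19² + 0.15² + 0.11² + 0.04² + 0.20² + 0.19² + 0.12² = 0.0361 + 0.0225 + 0.0121 + 0.0016 + 0.0400 + 0.0361 + 0.0144 = 0.1628
B_Linc = 1 / 0.1628 = 6.1425
Σp_Swamᵢ² = 0.14² + 0.15² + 0.13² + 0.16² + 0.18² + 0.11² + 0.13² = 0.0196 + 0.0225 + 0.0169 + 0.0256 + 0.0324 + 0.0121 + 0.0169 = 0.1460
B_Swam = 1 / 0.1460 = 6.8493
Highest B → broadest niche (most generalist): Swamp Sparrow (B = 6.85).

Swamp Sparrow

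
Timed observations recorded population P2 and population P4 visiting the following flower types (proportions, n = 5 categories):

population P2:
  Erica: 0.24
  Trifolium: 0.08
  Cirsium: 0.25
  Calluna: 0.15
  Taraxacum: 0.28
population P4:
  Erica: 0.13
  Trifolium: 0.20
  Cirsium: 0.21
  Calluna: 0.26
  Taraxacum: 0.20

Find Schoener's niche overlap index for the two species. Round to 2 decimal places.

Σ|p₁ᵢ − p₂ᵢ| = 0.11 + 0.12 + 0.04 + 0.11 + 0.08 = 0.46
D = 1 − ½ × 0.46 = 1 − 0.230 = 0.7700

0.77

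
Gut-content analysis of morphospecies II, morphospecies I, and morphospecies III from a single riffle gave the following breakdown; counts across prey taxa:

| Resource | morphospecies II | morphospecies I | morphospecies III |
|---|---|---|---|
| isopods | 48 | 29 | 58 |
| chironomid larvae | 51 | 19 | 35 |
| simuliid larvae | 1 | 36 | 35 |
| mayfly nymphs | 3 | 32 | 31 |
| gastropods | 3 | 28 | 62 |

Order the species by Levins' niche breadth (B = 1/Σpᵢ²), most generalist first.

Proportions for morphospecies II (n=106): 48/106=0.4528, 51/106=0.4811, 1/106=0.0094, 3/106=0.0283, 3/106=0.0283
Proportions for morphospecies I (n=144): 29/144=0.2014, 19/144=0.1319, 36/144=0.2500, 32/144=0.2222, 28/144=0.1944
Proportions for morphospecies III (n=221): 58/221=0.2624, 35/221=0.1584, 35/221=0.1584, 31/221=0.1403, 62/221=0.2805
Σp_IIᵢ² = 0.4528² + 0.4811² + 0.0094² + 0.0283² + 0.0283² = 0.205028 + 0.231457 + 0.000088 + 0.000801 + 0.000801 = 0.438175
B_II = 1 / 0.438175 = 2.2822
Σp_Iᵢ² = 0.2014² + 0.1319² + 0.2500² + 0.2222² + 0.1944² = 0.040562 + 0.017398 + 0.062500 + 0.049373 + 0.037791 = 0.207624
B_I = 1 / 0.207624 = 4.8164
Σp_IIIᵢ² = 0.2624² + 0.1584² + 0.1584² + 0.1403² + 0.2805² = 0.068854 + 0.025091 + 0.025091 + 0.019684 + 0.078680 = 0.217400
B_III = 1 / 0.217400 = 4.5998
Ranking by B (broadest → narrowest): morphospecies I (4.82) > morphospecies III (4.60) > morphospecies II (2.28)

morphospecies I > morphospecies III > morphospecies II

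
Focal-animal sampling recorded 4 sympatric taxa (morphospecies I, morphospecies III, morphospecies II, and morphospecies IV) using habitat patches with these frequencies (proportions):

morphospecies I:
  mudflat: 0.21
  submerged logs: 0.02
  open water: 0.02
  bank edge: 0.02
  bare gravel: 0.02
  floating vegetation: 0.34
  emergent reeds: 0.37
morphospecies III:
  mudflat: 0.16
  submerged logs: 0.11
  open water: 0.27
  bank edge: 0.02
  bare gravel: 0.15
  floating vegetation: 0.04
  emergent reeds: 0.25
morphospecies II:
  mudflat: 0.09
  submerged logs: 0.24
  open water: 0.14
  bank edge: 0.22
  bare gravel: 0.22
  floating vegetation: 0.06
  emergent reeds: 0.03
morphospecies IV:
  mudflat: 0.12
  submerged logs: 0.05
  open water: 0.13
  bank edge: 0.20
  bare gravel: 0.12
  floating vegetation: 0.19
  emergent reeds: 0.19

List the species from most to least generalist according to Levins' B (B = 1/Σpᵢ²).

Σp_Iᵢ² = 0.21² + 0.02² + 0.02² + 0.02² + 0.02² + 0.34² + 0.37² = 0.0441 + 0.0004 + 0.0004 + 0.0004 + 0.0004 + 0.1156 + 0.1369 = 0.2982
B_I = 1 / 0.2982 = 3.3535
Σp_IIIᵢ² = 0.16² + 0.11² + 0.27² + 0.02² + 0.15² + 0.04² + 0.25² = 0.0256 + 0.0121 + 0.0729 + 0.0004 + 0.0225 + 0.0016 + 0.0625 = 0.1976
B_III = 1 / 0.1976 = 5.0607
Σp_IIᵢ² = 0.09² + 0.24² + 0.14² + 0.22² + 0.22² + 0.06² + 0.03² = 0.0081 + 0.0576 + 0.0196 + 0.0484 + 0.0484 + 0.0036 + 0.0009 = 0.1866
B_II = 1 / 0.1866 = 5.3591
Σp_IVᵢ² = 0.12² + 0.05² + 0.13² + 0.20² + 0.12² + 0.19² + 0.19² = 0.0144 + 0.0025 + 0.0169 + 0.0400 + 0.0144 + 0.0361 + 0.0361 = 0.1604
B_IV = 1 / 0.1604 = 6.2344
Ranking by B (broadest → narrowest): morphospecies IV (6.23) > morphospecies II (5.36) > morphospecies III (5.06) > morphospecies I (3.35)

morphospecies IV > morphospecies II > morphospecies III > morphospecies I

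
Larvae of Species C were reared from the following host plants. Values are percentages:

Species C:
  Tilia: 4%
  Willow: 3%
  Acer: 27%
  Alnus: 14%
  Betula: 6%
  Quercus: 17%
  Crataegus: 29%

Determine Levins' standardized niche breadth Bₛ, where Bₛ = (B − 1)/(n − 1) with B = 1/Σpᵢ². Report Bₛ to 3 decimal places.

Convert percentages to proportions (divide by 100).
Σpᵢ² = 0.04² + 0.03² + 0.27² + 0.14² + 0.06² + 0.17² + 0.29² = 0.0016 + 0.0009 + 0.0729 + 0.0196 + 0.0036 + 0.0289 + 0.0841 = 0.2116
B = 1 / 0.2116 = 4.72590
Bₛ = (B − 1)/(n − 1) = (4.72590 − 1)/(7 − 1) = 3.72590/6 = 0.62098

0.621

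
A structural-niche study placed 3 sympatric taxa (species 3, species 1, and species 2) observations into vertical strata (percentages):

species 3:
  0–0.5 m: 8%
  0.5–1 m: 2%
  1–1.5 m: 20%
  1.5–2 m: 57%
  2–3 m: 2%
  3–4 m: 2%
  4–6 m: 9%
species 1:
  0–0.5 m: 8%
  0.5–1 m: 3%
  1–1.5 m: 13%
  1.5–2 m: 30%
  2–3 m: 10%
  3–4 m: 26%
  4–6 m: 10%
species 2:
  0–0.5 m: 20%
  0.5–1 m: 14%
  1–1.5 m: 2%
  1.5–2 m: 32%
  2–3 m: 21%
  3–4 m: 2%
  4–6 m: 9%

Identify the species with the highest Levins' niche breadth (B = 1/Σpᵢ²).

species 1

Convert percentages to proportions (divide by 100).
Σp_3ᵢ² = 0.08² + 0.02² + 0.20² + 0.57² + 0.02² + 0.02² + 0.09² = 0.0064 + 0.0004 + 0.0400 + 0.3249 + 0.0004 + 0.0004 + 0.0081 = 0.3806
B_3 = 1 / 0.3806 = 2.6274
Σp_1ᵢ² = 0.08² + 0.03² + 0.13² + 0.30² + 0.10² + 0.26² + 0.10² = 0.0064 + 0.0009 + 0.0169 + 0.0900 + 0.0100 + 0.0676 + 0.0100 = 0.2018
B_1 = 1 / 0.2018 = 4.9554
Σp_2ᵢ² = 0.20² + 0.14² + 0.02² + 0.32² + 0.21² + 0.02² + 0.09² = 0.0400 + 0.0196 + 0.0004 + 0.1024 + 0.0441 + 0.0004 + 0.0081 = 0.2150
B_2 = 1 / 0.2150 = 4.6512
Highest B → broadest niche (most generalist): species 1 (B = 4.96).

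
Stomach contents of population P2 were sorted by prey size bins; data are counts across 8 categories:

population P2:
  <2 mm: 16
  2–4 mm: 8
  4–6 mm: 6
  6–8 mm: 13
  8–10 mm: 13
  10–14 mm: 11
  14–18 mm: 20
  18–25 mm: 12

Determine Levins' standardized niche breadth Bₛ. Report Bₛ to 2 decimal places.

0.89

Proportions for population P2 (n=99): 16/99=0.1616, 8/99=0.0808, 6/99=0.0606, 13/99=0.1313, 13/99=0.1313, 11/99=0.1111, 20/99=0.2020, 12/99=0.1212
Σpᵢ² = 0.1616² + 0.0808² + 0.0606² + 0.1313² + 0.1313² + 0.1111² + 0.2020² + 0.1212² = 0.026115 + 0.006529 + 0.003672 + 0.017240 + 0.017240 + 0.012343 + 0.040804 + 0.014689 = 0.138632
B = 1 / 0.138632 = 7.2133
Bₛ = (B − 1)/(n − 1) = (7.2133 − 1)/(8 − 1) = 6.2133/7 = 0.8876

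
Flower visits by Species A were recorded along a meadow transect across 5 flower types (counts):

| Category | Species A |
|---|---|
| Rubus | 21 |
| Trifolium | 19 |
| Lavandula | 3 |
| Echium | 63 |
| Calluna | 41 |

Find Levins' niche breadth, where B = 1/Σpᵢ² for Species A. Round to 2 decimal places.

3.34

Proportions for Species A (n=147): 21/147=0.1429, 19/147=0.1293, 3/147=0.0204, 63/147=0.4286, 41/147=0.2789
Σpᵢ² = 0.1429² + 0.1293² + 0.0204² + 0.4286² + 0.2789² = 0.020420 + 0.016718 + 0.000416 + 0.183698 + 0.077785 = 0.299037
B = 1 / 0.299037 = 3.3441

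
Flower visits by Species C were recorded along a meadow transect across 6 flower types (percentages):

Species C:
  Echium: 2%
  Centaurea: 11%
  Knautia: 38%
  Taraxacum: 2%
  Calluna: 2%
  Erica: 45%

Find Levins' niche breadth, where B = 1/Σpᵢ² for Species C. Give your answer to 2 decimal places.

2.78

Convert percentages to proportions (divide by 100).
Σpᵢ² = 0.02² + 0.11² + 0.38² + 0.02² + 0.02² + 0.45² = 0.0004 + 0.0121 + 0.1444 + 0.0004 + 0.0004 + 0.2025 = 0.3602
B = 1 / 0.3602 = 2.7762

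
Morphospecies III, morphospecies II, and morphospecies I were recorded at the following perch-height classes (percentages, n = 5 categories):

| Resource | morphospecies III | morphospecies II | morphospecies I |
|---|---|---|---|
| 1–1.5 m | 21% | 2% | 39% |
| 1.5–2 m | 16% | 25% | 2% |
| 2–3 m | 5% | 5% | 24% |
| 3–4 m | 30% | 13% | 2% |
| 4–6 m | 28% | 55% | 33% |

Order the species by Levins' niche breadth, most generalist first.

Convert percentages to proportions (divide by 100).
Σp_IIIᵢ² = 0.21² + 0.16² + 0.05² + 0.30² + 0.28² = 0.0441 + 0.0256 + 0.0025 + 0.0900 + 0.0784 = 0.2406
B_III = 1 / 0.2406 = 4.1563
Σp_IIᵢ² = 0.02² + 0.25² + 0.05² + 0.13² + 0.55² = 0.0004 + 0.0625 + 0.0025 + 0.0169 + 0.3025 = 0.3848
B_II = 1 / 0.3848 = 2.5988
Σp_Iᵢ² = 0.39² + 0.02² + 0.24² + 0.02² + 0.33² = 0.1521 + 0.0004 + 0.0576 + 0.0004 + 0.1089 = 0.3194
B_I = 1 / 0.3194 = 3.1309
Ranking by B (broadest → narrowest): morphospecies III (4.16) > morphospecies I (3.13) > morphospecies II (2.60)

morphospecies III > morphospecies I > morphospecies II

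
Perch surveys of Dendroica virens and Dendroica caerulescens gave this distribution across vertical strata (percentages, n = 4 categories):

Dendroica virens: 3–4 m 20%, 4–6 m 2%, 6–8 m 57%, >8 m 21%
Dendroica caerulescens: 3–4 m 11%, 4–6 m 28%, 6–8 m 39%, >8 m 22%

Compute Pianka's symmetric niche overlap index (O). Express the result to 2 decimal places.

Convert percentages to proportions (divide by 100).
Σ p₁ᵢp₂ᵢ = 0.0220 + 0.0056 + 0.2223 + 0.0462 = 0.2961
Σp_1ᵢ² = 0.20² + 0.02² + 0.57² + 0.21² = 0.0400 + 0.0004 + 0.3249 + 0.0441 = 0.4094
Σp_2ᵢ² = 0.11² + 0.28² + 0.39² + 0.22² = 0.0121 + 0.0784 + 0.1521 + 0.0484 = 0.2910
O = 0.2961 / √(0.4094 × 0.2910) = 0.2961 / 0.34516 = 0.8579

0.86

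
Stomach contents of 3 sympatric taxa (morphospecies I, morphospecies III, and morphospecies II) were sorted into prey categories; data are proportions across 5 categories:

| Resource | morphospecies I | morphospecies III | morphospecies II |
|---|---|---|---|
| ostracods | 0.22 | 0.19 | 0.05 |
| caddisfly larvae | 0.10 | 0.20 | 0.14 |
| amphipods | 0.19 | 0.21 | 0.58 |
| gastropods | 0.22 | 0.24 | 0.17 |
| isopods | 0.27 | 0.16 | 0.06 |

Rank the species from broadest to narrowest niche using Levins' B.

Σp_Iᵢ² = 0.22² + 0.10² + 0.19² + 0.22² + 0.27² = 0.0484 + 0.0100 + 0.0361 + 0.0484 + 0.0729 = 0.2158
B_I = 1 / 0.2158 = 4.6339
Σp_IIIᵢ² = 0.19² + 0.20² + 0.21² + 0.24² + 0.16² = 0.0361 + 0.0400 + 0.0441 + 0.0576 + 0.0256 = 0.2034
B_III = 1 / 0.2034 = 4.9164
Σp_IIᵢ² = 0.05² + 0.14² + 0.58² + 0.17² + 0.06² = 0.0025 + 0.0196 + 0.3364 + 0.0289 + 0.0036 = 0.3910
B_II = 1 / 0.3910 = 2.5575
Ranking by B (broadest → narrowest): morphospecies III (4.92) > morphospecies I (4.63) > morphospecies II (2.56)

morphospecies III > morphospecies I > morphospecies II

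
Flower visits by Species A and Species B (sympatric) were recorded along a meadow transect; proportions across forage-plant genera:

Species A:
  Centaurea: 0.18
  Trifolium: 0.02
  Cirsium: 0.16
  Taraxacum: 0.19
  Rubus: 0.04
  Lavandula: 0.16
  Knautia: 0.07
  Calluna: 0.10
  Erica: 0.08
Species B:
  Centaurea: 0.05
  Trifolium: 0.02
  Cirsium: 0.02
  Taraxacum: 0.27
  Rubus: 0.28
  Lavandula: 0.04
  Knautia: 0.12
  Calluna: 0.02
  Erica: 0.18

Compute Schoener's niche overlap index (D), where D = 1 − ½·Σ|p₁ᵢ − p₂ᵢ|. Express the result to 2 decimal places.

Σ|p₁ᵢ − p₂ᵢ| = 0.13 + 0.00 + 0.14 + 0.08 + 0.24 + 0.12 + 0.05 + 0.08 + 0.10 = 0.94
D = 1 − ½ × 0.94 = 1 − 0.470 = 0.5300

0.53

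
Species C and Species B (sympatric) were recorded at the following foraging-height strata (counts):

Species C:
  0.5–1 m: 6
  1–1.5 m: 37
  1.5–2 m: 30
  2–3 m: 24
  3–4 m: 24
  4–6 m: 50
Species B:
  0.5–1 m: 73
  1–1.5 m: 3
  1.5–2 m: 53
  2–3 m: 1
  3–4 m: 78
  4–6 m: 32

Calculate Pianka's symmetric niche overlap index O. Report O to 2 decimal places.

0.59

Proportions for Species C (n=171): 6/171=0.0351, 37/171=0.2164, 30/171=0.1754, 24/171=0.1404, 24/171=0.1404, 50/171=0.2924
Proportions for Species B (n=240): 73/240=0.3042, 3/240=0.0125, 53/240=0.2208, 1/240=0.0042, 78/240=0.3250, 32/240=0.1333
Σ p₁ᵢp₂ᵢ = 0.010677 + 0.002705 + 0.038728 + 0.000590 + 0.045630 + 0.038977 = 0.137307
Σp_1ᵢ² = 0.0351² + 0.2164² + 0.1754² + 0.1404² + 0.1404² + 0.2924² = 0.001232 + 0.046829 + 0.030765 + 0.019712 + 0.019712 + 0.085498 = 0.203748
Σp_2ᵢ² = 0.3042² + 0.0125² + 0.2208² + 0.0042² + 0.3250² + 0.1333² = 0.092538 + 0.000156 + 0.048753 + 0.000018 + 0.105625 + 0.017769 = 0.264859
O = 0.137307 / √(0.203748 × 0.264859) = 0.137307 / 0.2323026 = 0.5911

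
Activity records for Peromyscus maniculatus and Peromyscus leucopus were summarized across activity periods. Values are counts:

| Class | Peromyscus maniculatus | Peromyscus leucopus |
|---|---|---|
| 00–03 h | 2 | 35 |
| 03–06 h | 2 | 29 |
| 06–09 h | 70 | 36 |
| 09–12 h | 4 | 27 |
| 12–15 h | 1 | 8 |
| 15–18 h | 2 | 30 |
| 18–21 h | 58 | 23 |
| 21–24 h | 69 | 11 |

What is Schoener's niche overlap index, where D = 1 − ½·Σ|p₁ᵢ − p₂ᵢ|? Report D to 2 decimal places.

Proportions for Peromyscus maniculatus (n=208): 2/208=0.0096, 2/208=0.0096, 70/208=0.3365, 4/208=0.0192, 1/208=0.0048, 2/208=0.0096, 58/208=0.2788, 69/208=0.3317
Proportions for Peromyscus leucopus (n=199): 35/199=0.1759, 29/199=0.1457, 36/199=0.1809, 27/199=0.1357, 8/199=0.0402, 30/199=0.1508, 23/199=0.1156, 11/199=0.0553
Σ|p₁ᵢ − p₂ᵢ| = 0.1663 + 0.1361 + 0.1556 + 0.1165 + 0.0354 + 0.1412 + 0.1632 + 0.2764 = 1.1907
D = 1 − ½ × 1.1907 = 1 − 0.59535 = 0.40465

0.40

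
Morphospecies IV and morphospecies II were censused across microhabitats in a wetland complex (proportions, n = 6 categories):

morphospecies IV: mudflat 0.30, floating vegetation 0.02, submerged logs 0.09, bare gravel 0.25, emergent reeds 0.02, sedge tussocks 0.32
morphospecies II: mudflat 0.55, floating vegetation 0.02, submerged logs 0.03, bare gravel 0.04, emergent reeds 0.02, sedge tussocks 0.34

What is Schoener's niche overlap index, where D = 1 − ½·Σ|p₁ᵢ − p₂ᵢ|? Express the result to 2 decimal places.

Σ|p₁ᵢ − p₂ᵢ| = 0.25 + 0.00 + 0.06 + 0.21 + 0.00 + 0.02 = 0.54
D = 1 − ½ × 0.54 = 1 − 0.270 = 0.7300

0.73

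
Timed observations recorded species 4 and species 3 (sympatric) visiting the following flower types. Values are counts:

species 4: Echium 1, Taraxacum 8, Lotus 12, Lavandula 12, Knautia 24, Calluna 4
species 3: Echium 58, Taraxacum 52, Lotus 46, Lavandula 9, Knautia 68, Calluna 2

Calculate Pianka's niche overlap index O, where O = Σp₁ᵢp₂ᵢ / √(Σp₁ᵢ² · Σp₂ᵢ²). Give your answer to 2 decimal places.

0.79

Proportions for species 4 (n=61): 1/61=0.0164, 8/61=0.1311, 12/61=0.1967, 12/61=0.1967, 24/61=0.3934, 4/61=0.0656
Proportions for species 3 (n=235): 58/235=0.2468, 52/235=0.2213, 46/235=0.1957, 9/235=0.0383, 68/235=0.2894, 2/235=0.0085
Σ p₁ᵢp₂ᵢ = 0.004048 + 0.029012 + 0.038494 + 0.007534 + 0.113850 + 0.000558 = 0.193496
Σp_1ᵢ² = 0.0164² + 0.1311² + 0.1967² + 0.1967² + 0.3934² + 0.0656² = 0.000269 + 0.017187 + 0.038691 + 0.038691 + 0.154764 + 0.004303 = 0.253905
Σp_2ᵢ² = 0.2468² + 0.2213² + 0.1957² + 0.0383² + 0.2894² + 0.0085² = 0.060910 + 0.048974 + 0.038298 + 0.001467 + 0.083752 + 0.000072 = 0.233473
O = 0.193496 / √(0.253905 × 0.233473) = 0.193496 / 0.2434748 = 0.7947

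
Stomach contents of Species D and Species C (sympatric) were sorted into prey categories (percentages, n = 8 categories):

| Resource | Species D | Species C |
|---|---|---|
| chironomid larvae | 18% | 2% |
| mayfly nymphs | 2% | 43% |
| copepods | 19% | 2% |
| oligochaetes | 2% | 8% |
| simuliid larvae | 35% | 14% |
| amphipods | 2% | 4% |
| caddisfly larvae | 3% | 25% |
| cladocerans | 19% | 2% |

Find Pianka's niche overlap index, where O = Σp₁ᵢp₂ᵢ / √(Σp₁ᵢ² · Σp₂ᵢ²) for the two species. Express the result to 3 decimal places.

0.313

Convert percentages to proportions (divide by 100).
Σ p₁ᵢp₂ᵢ = 0.0036 + 0.0086 + 0.0038 + 0.0016 + 0.0490 + 0.0008 + 0.0075 + 0.0038 = 0.0787
Σp_1ᵢ² = 0.18² + 0.02² + 0.19² + 0.02² + 0.35² + 0.02² + 0.03² + 0.19² = 0.0324 + 0.0004 + 0.0361 + 0.0004 + 0.1225 + 0.0004 + 0.0009 + 0.0361 = 0.2292
Σp_2ᵢ² = 0.02² + 0.43² + 0.02² + 0.08² + 0.14² + 0.04² + 0.25² + 0.02² = 0.0004 + 0.1849 + 0.0004 + 0.0064 + 0.0196 + 0.0016 + 0.0625 + 0.0004 = 0.2762
O = 0.0787 / √(0.2292 × 0.2762) = 0.0787 / 0.251605 = 0.31279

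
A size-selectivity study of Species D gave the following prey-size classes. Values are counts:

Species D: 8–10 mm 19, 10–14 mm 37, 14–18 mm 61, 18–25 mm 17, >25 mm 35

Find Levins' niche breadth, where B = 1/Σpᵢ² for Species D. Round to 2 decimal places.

4.10

Proportions for Species D (n=169): 19/169=0.1124, 37/169=0.2189, 61/169=0.3609, 17/169=0.1006, 35/169=0.2071
Σpᵢ² = 0.1124² + 0.2189² + 0.3609² + 0.1006² + 0.2071² = 0.012634 + 0.047917 + 0.130249 + 0.010120 + 0.042890 = 0.243810
B = 1 / 0.243810 = 4.1016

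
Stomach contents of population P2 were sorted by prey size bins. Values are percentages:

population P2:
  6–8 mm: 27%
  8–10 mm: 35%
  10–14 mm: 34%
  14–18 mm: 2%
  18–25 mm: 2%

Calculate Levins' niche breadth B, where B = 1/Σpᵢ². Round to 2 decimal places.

Convert percentages to proportions (divide by 100).
Σpᵢ² = 0.27² + 0.35² + 0.34² + 0.02² + 0.02² = 0.0729 + 0.1225 + 0.1156 + 0.0004 + 0.0004 = 0.3118
B = 1 / 0.3118 = 3.2072

3.21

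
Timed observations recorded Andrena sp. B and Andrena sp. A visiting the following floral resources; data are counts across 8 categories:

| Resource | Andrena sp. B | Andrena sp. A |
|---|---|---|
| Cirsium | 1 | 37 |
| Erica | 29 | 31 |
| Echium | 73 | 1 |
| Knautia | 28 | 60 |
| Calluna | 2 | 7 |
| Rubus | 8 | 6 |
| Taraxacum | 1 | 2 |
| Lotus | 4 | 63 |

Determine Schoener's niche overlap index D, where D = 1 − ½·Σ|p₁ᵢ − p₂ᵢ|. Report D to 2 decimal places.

Proportions for Andrena sp. B (n=146): 1/146=0.0068, 29/146=0.1986, 73/146=0.5000, 28/146=0.1918, 2/146=0.0137, 8/146=0.0548, 1/146=0.0068, 4/146=0.0274
Proportions for Andrena sp. A (n=207): 37/207=0.1787, 31/207=0.1498, 1/207=0.0048, 60/207=0.2899, 7/207=0.0338, 6/207=0.0290, 2/207=0.0097, 63/207=0.3043
Σ|p₁ᵢ − p₂ᵢ| = 0.1719 + 0.0488 + 0.4952 + 0.0981 + 0.0201 + 0.0258 + 0.0029 + 0.2769 = 1.1397
D = 1 − ½ × 1.1397 = 1 − 0.56985 = 0.43015

0.43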